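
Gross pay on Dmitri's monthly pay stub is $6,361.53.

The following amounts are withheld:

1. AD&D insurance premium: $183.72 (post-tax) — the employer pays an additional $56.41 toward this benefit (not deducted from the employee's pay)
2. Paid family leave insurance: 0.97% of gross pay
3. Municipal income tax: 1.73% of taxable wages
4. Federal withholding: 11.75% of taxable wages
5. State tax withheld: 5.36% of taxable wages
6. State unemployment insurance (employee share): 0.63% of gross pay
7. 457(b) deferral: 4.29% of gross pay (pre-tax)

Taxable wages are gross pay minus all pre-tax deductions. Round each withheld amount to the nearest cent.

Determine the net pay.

$4,656.02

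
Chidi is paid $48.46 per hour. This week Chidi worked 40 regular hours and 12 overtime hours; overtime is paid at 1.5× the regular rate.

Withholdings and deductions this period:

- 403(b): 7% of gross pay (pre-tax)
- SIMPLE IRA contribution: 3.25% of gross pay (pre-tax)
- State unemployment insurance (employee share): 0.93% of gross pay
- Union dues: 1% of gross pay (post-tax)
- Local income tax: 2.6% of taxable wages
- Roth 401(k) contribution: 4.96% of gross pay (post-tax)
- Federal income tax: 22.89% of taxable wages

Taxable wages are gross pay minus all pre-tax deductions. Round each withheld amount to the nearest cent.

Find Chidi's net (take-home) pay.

$1,685.91

Regular pay: 40 × $48.46 = $1,938.40
Overtime pay: 12 × $48.46 × 1.5 = $872.28
Gross pay = $1,938.40 + $872.28 = $2,810.68
SIMPLE IRA contribution: $2,810.68 × 0.0325 = $91.35
403(b): $2,810.68 × 0.07 = $196.75
Pre-tax total = $91.35 + $196.75 = $288.10
Taxable wages = $2,810.68 − $288.10 = $2,522.58
Local income tax: $2,522.58 × 0.026 = $65.59
Federal income tax: $2,522.58 × 0.2289 = $577.42
State unemployment insurance (employee share): $2,810.68 × 0.0093 = $26.14
Roth 401(k) contribution: $2,810.68 × 0.0496 = $139.41
Union dues: $2,810.68 × 0.01 = $28.11
Total deductions = $91.35 + $196.75 + $65.59 + $577.42 + $26.14 + $139.41 + $28.11 = $1,124.77
Net pay = $2,810.68 − $1,124.77 = $1,685.91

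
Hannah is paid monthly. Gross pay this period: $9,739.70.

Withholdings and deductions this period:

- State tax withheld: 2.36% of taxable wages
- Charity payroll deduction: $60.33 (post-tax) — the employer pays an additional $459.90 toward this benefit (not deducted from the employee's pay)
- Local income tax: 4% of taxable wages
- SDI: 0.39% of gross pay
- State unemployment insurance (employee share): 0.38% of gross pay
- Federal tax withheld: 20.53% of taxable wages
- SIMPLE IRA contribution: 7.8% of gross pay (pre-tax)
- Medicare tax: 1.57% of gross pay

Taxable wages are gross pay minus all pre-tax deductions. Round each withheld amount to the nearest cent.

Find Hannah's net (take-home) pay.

$6,277.05

SIMPLE IRA contribution: $9,739.70 × 0.078 = $759.70
Taxable wages = $9,739.70 − $759.70 = $8,980.00
State tax withheld: $8,980.00 × 0.0236 = $211.93
Local income tax: $8,980.00 × 0.04 = $359.20
Federal tax withheld: $8,980.00 × 0.2053 = $1,843.59
State unemployment insurance (employee share): $9,739.70 × 0.0038 = $37.01
Medicare tax: $9,739.70 × 0.0157 = $152.91
SDI: $9,739.70 × 0.0039 = $37.98
Charity payroll deduction: $60.33
(Employer's $459.90 toward charity payroll deduction is not withheld from the employee.)
Total deductions = $759.70 + $211.93 + $359.20 + $1,843.59 + $37.01 + $152.91 + $37.98 + $60.33 = $3,462.65
Net pay = $9,739.70 − $3,462.65 = $6,277.05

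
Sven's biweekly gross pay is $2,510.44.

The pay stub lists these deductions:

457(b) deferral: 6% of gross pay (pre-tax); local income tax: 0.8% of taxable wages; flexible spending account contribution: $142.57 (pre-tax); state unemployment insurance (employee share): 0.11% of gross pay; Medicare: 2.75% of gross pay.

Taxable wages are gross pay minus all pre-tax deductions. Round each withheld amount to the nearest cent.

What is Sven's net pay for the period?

Flexible spending account contribution: $142.57
457(b) deferral: $2,510.44 × 0.06 = $150.63
Pre-tax total = $142.57 + $150.63 = $293.20
Taxable wages = $2,510.44 − $293.20 = $2,217.24
Local income tax: $2,217.24 × 0.008 = $17.74
State unemployment insurance (employee share): $2,510.44 × 0.0011 = $2.76
Medicare: $2,510.44 × 0.0275 = $69.04
Total deductions = $142.57 + $150.63 + $17.74 + $2.76 + $69.04 = $382.74
Net pay = $2,510.44 − $382.74 = $2,127.70

$2,127.70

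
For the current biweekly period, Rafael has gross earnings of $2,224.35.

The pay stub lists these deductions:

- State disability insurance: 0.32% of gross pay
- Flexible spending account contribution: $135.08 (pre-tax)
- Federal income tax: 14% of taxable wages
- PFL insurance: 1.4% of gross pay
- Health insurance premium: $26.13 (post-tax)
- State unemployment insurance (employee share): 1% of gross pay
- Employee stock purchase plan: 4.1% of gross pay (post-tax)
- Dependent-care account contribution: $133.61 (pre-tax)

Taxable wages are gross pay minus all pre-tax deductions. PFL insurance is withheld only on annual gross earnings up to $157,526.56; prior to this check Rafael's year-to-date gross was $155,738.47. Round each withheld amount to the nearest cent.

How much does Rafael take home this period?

Flexible spending account contribution: $135.08
Dependent-care account contribution: $133.61
Pre-tax total = $135.08 + $133.61 = $268.69
Taxable wages = $2,224.35 − $268.69 = $1,955.66
Federal income tax: $1,955.66 × 0.14 = $273.79
State unemployment insurance (employee share): $2,224.35 × 0.01 = $22.24
State disability insurance: $2,224.35 × 0.0032 = $7.12
PFL insurance: only $157,526.56 − $155,738.47 = $1,788.09 of this check is subject → $1,788.09 × 0.014 = $25.03
Employee stock purchase plan: $2,224.35 × 0.041 = $91.20
Health insurance premium: $26.13
Total deductions = $135.08 + $133.61 + $273.79 + $22.24 + $7.12 + $25.03 + $91.20 + $26.13 = $714.20
Net pay = $2,224.35 − $714.20 = $1,510.15

$1,510.15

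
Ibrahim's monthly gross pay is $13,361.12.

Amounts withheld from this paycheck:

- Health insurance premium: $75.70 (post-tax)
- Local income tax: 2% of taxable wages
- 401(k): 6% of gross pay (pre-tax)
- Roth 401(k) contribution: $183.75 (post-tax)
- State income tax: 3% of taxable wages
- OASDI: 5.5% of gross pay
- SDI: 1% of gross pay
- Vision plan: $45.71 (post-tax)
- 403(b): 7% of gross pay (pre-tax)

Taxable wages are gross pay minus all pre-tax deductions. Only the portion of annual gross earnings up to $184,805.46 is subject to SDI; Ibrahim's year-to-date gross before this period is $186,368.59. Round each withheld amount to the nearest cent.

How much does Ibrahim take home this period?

403(b): $13,361.12 × 0.07 = $935.28
401(k): $13,361.12 × 0.06 = $801.67
Pre-tax total = $935.28 + $801.67 = $1,736.95
Taxable wages = $13,361.12 − $1,736.95 = $11,624.17
Local income tax: $11,624.17 × 0.02 = $232.48
State income tax: $11,624.17 × 0.03 = $348.73
OASDI: $13,361.12 × 0.055 = $734.86
SDI: annual cap $184,805.46 already reached (YTD $186,368.59), so $0.00
Health insurance premium: $75.70
Vision plan: $45.71
Roth 401(k) contribution: $183.75
Total deductions = $935.28 + $801.67 + $232.48 + $348.73 + $734.86 + $0.00 + $75.70 + $45.71 + $183.75 = $3,358.18
Net pay = $13,361.12 − $3,358.18 = $10,002.94

$10,002.94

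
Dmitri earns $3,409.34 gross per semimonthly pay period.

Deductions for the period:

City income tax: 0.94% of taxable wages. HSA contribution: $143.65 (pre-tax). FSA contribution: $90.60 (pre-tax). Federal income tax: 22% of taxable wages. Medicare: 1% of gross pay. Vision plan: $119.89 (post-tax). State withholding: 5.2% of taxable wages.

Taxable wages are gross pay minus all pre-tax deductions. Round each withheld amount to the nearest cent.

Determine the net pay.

HSA contribution: $143.65
FSA contribution: $90.60
Pre-tax total = $143.65 + $90.60 = $234.25
Taxable wages = $3,409.34 − $234.25 = $3,175.09
Federal income tax: $3,175.09 × 0.22 = $698.52
State withholding: $3,175.09 × 0.052 = $165.10
City income tax: $3,175.09 × 0.0094 = $29.85
Medicare: $3,409.34 × 0.01 = $34.09
Vision plan: $119.89
Total deductions = $143.65 + $90.60 + $698.52 + $165.10 + $29.85 + $34.09 + $119.89 = $1,281.70
Net pay = $3,409.34 − $1,281.70 = $2,127.64

$2,127.64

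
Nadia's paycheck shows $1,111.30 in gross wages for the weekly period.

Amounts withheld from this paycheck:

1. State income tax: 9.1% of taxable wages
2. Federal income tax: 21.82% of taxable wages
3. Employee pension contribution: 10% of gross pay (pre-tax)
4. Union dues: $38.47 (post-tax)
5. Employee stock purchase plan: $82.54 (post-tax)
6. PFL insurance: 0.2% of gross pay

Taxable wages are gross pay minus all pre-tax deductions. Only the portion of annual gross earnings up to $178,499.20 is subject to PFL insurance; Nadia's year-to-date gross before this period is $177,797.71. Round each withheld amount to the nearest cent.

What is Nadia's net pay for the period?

$568.50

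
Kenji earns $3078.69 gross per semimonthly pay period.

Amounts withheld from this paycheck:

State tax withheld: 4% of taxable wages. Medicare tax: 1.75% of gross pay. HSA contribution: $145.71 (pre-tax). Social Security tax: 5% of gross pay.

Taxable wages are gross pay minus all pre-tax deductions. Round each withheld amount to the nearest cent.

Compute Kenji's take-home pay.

HSA contribution: $145.71
Taxable wages = $3078.69 − $145.71 = $2932.98
State tax withheld: $2932.98 × 0.04 = $117.32
Medicare tax: $3078.69 × 0.0175 = $53.88
Social Security tax: $3078.69 × 0.05 = $153.93
Total deductions = $145.71 + $117.32 + $53.88 + $153.93 = $470.84
Net pay = $3078.69 − $470.84 = $2607.85

$2607.85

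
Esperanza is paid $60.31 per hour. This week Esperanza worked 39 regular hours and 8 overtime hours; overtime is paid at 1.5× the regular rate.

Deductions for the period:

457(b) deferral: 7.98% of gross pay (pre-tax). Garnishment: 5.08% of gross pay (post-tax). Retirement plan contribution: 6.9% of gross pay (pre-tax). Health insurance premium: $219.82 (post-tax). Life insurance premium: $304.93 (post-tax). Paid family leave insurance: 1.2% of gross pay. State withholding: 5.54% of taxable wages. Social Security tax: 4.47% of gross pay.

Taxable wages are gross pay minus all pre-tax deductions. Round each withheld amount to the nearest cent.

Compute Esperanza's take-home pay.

Regular pay: 39 × $60.31 = $2,352.09
Overtime pay: 8 × $60.31 × 1.5 = $723.72
Gross pay = $2,352.09 + $723.72 = $3,075.81
457(b) deferral: $3,075.81 × 0.0798 = $245.45
Retirement plan contribution: $3,075.81 × 0.069 = $212.23
Pre-tax total = $245.45 + $212.23 = $457.68
Taxable wages = $3,075.81 − $457.68 = $2,618.13
State withholding: $2,618.13 × 0.0554 = $145.04
Social Security tax: $3,075.81 × 0.0447 = $137.49
Paid family leave insurance: $3,075.81 × 0.012 = $36.91
Life insurance premium: $304.93
Health insurance premium: $219.82
Garnishment: $3,075.81 × 0.0508 = $156.25
Total deductions = $245.45 + $212.23 + $145.04 + $137.49 + $36.91 + $304.93 + $219.82 + $156.25 = $1,458.12
Net pay = $3,075.81 − $1,458.12 = $1,617.69

$1,617.69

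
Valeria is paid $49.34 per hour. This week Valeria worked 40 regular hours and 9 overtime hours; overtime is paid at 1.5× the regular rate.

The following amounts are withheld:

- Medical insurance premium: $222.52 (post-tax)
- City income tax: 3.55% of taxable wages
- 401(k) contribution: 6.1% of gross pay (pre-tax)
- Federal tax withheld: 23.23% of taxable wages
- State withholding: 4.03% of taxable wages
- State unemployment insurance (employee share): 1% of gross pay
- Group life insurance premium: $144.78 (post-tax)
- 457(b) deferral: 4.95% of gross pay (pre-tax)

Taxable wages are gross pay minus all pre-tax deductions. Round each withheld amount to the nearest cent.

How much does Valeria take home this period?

$1230.90

Regular pay: 40 × $49.34 = $1973.60
Overtime pay: 9 × $49.34 × 1.5 = $666.09
Gross pay = $1973.60 + $666.09 = $2639.69
401(k) contribution: $2639.69 × 0.061 = $161.02
457(b) deferral: $2639.69 × 0.0495 = $130.66
Pre-tax total = $161.02 + $130.66 = $291.68
Taxable wages = $2639.69 − $291.68 = $2348.01
Federal tax withheld: $2348.01 × 0.2323 = $545.44
State withholding: $2348.01 × 0.0403 = $94.62
City income tax: $2348.01 × 0.0355 = $83.35
State unemployment insurance (employee share): $2639.69 × 0.01 = $26.40
Group life insurance premium: $144.78
Medical insurance premium: $222.52
Total deductions = $161.02 + $130.66 + $545.44 + $94.62 + $83.35 + $26.40 + $144.78 + $222.52 = $1408.79
Net pay = $2639.69 − $1408.79 = $1230.90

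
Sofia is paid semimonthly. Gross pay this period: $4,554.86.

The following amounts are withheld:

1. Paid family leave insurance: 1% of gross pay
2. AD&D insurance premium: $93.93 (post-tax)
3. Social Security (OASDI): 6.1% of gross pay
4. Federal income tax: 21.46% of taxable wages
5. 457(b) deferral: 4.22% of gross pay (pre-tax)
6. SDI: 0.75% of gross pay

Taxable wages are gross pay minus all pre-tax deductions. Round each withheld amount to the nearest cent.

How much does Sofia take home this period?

$2,974.93

457(b) deferral: $4,554.86 × 0.0422 = $192.22
Taxable wages = $4,554.86 − $192.22 = $4,362.64
Federal income tax: $4,362.64 × 0.2146 = $936.22
Social Security (OASDI): $4,554.86 × 0.061 = $277.85
Paid family leave insurance: $4,554.86 × 0.01 = $45.55
SDI: $4,554.86 × 0.0075 = $34.16
AD&D insurance premium: $93.93
Total deductions = $192.22 + $936.22 + $277.85 + $45.55 + $34.16 + $93.93 = $1,579.93
Net pay = $4,554.86 − $1,579.93 = $2,974.93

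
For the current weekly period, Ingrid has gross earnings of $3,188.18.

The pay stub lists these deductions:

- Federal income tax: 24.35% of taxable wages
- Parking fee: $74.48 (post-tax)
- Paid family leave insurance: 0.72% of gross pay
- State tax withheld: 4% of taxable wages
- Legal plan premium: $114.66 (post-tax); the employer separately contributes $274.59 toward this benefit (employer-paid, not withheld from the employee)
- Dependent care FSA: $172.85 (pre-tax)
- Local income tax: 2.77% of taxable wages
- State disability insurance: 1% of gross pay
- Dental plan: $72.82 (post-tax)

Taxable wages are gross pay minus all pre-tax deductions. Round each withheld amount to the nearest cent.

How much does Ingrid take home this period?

Dependent care FSA: $172.85
Taxable wages = $3,188.18 − $172.85 = $3,015.33
Federal income tax: $3,015.33 × 0.2435 = $734.23
Local income tax: $3,015.33 × 0.0277 = $83.52
State tax withheld: $3,015.33 × 0.04 = $120.61
Paid family leave insurance: $3,188.18 × 0.0072 = $22.95
State disability insurance: $3,188.18 × 0.01 = $31.88
Parking fee: $74.48
Legal plan premium: $114.66
Dental plan: $72.82
(Employer's $274.59 toward legal plan premium is not withheld from the employee.)
Total deductions = $172.85 + $734.23 + $83.52 + $120.61 + $22.95 + $31.88 + $74.48 + $114.66 + $72.82 = $1,428.00
Net pay = $3,188.18 − $1,428.00 = $1,760.18

$1,760.18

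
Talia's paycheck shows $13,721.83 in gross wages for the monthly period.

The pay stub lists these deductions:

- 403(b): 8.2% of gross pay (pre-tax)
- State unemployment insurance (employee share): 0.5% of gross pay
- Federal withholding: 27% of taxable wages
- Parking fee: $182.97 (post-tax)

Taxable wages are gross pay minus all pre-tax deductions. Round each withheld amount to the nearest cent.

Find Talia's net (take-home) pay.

403(b): $13,721.83 × 0.082 = $1,125.19
Taxable wages = $13,721.83 − $1,125.19 = $12,596.64
Federal withholding: $12,596.64 × 0.27 = $3,401.09
State unemployment insurance (employee share): $13,721.83 × 0.005 = $68.61
Parking fee: $182.97
Total deductions = $1,125.19 + $3,401.09 + $68.61 + $182.97 = $4,777.86
Net pay = $13,721.83 − $4,777.86 = $8,943.97

$8,943.97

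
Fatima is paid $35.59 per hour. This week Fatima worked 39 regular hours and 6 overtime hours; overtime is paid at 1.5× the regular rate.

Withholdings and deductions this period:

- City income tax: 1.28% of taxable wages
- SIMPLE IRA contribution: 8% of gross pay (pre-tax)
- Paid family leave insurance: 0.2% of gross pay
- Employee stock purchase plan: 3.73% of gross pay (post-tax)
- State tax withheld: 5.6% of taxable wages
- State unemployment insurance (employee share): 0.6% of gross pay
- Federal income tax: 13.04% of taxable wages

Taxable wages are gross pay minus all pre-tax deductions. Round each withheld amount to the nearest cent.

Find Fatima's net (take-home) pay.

Regular pay: 39 × $35.59 = $1,388.01
Overtime pay: 6 × $35.59 × 1.5 = $320.31
Gross pay = $1,388.01 + $320.31 = $1,708.32
SIMPLE IRA contribution: $1,708.32 × 0.08 = $136.67
Taxable wages = $1,708.32 − $136.67 = $1,571.65
State tax withheld: $1,571.65 × 0.056 = $88.01
Federal income tax: $1,571.65 × 0.1304 = $204.94
City income tax: $1,571.65 × 0.0128 = $20.12
State unemployment insurance (employee share): $1,708.32 × 0.006 = $10.25
Paid family leave insurance: $1,708.32 × 0.002 = $3.42
Employee stock purchase plan: $1,708.32 × 0.0373 = $63.72
Total deductions = $136.67 + $88.01 + $204.94 + $20.12 + $10.25 + $3.42 + $63.72 = $527.13
Net pay = $1,708.32 − $527.13 = $1,181.19

$1,181.19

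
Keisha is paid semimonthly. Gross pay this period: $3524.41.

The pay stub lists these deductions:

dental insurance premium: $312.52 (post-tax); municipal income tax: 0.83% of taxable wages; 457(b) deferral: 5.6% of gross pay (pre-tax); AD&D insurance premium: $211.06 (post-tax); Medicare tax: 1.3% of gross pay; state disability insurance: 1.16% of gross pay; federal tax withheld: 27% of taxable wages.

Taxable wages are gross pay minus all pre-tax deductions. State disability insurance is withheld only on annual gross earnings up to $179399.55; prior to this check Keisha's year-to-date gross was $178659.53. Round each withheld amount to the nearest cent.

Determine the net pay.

$1823.15

457(b) deferral: $3524.41 × 0.056 = $197.37
Taxable wages = $3524.41 − $197.37 = $3327.04
Municipal income tax: $3327.04 × 0.0083 = $27.61
Federal tax withheld: $3327.04 × 0.27 = $898.30
Medicare tax: $3524.41 × 0.013 = $45.82
State disability insurance: only $179399.55 − $178659.53 = $740.02 of this check is subject → $740.02 × 0.0116 = $8.58
Dental insurance premium: $312.52
AD&D insurance premium: $211.06
Total deductions = $197.37 + $27.61 + $898.30 + $45.82 + $8.58 + $312.52 + $211.06 = $1701.26
Net pay = $3524.41 − $1701.26 = $1823.15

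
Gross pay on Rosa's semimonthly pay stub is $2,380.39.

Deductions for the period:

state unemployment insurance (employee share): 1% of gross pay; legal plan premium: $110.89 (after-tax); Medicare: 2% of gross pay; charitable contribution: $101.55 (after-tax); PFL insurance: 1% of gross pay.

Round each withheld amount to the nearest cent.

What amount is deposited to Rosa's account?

$2,072.74

PFL insurance: $2,380.39 × 0.01 = $23.80
Medicare: $2,380.39 × 0.02 = $47.61
State unemployment insurance (employee share): $2,380.39 × 0.01 = $23.80
Charitable contribution: $101.55
Legal plan premium: $110.89
Total deductions = $23.80 + $47.61 + $23.80 + $101.55 + $110.89 = $307.65
Net pay = $2,380.39 − $307.65 = $2,072.74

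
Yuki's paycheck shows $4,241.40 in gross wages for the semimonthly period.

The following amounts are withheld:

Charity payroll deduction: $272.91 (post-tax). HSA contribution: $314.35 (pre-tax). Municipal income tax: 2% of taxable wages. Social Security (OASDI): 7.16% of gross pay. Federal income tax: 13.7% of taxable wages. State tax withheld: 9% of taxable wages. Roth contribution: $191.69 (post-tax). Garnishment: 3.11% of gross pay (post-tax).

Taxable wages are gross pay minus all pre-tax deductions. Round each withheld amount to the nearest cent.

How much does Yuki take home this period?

$2,056.88

HSA contribution: $314.35
Taxable wages = $4,241.40 − $314.35 = $3,927.05
Municipal income tax: $3,927.05 × 0.02 = $78.54
State tax withheld: $3,927.05 × 0.09 = $353.43
Federal income tax: $3,927.05 × 0.137 = $538.01
Social Security (OASDI): $4,241.40 × 0.0716 = $303.68
Charity payroll deduction: $272.91
Roth contribution: $191.69
Garnishment: $4,241.40 × 0.0311 = $131.91
Total deductions = $314.35 + $78.54 + $353.43 + $538.01 + $303.68 + $272.91 + $191.69 + $131.91 = $2,184.52
Net pay = $4,241.40 − $2,184.52 = $2,056.88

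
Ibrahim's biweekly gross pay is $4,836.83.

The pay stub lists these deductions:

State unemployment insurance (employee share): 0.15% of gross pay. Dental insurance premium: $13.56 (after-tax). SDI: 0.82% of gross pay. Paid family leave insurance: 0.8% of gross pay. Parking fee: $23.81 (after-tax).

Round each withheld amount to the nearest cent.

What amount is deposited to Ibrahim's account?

$4,713.85

State unemployment insurance (employee share): $4,836.83 × 0.0015 = $7.26
SDI: $4,836.83 × 0.0082 = $39.66
Paid family leave insurance: $4,836.83 × 0.008 = $38.69
Parking fee: $23.81
Dental insurance premium: $13.56
Total deductions = $7.26 + $39.66 + $38.69 + $23.81 + $13.56 = $122.98
Net pay = $4,836.83 − $122.98 = $4,713.85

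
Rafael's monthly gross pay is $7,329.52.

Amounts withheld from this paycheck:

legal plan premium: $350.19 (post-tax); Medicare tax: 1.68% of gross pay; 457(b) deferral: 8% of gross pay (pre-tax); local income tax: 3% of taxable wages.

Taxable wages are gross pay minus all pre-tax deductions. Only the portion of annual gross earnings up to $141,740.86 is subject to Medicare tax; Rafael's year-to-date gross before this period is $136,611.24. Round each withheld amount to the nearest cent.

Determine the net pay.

$6,104.50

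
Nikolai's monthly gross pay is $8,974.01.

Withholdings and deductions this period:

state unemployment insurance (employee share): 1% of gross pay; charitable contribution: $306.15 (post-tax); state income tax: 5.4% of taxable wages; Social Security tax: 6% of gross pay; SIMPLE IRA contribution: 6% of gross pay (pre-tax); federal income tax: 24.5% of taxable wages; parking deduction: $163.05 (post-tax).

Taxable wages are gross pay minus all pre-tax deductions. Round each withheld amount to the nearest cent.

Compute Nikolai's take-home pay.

$4,815.96

SIMPLE IRA contribution: $8,974.01 × 0.06 = $538.44
Taxable wages = $8,974.01 − $538.44 = $8,435.57
State income tax: $8,435.57 × 0.054 = $455.52
Federal income tax: $8,435.57 × 0.245 = $2,066.71
Social Security tax: $8,974.01 × 0.06 = $538.44
State unemployment insurance (employee share): $8,974.01 × 0.01 = $89.74
Parking deduction: $163.05
Charitable contribution: $306.15
Total deductions = $538.44 + $455.52 + $2,066.71 + $538.44 + $89.74 + $163.05 + $306.15 = $4,158.05
Net pay = $8,974.01 − $4,158.05 = $4,815.96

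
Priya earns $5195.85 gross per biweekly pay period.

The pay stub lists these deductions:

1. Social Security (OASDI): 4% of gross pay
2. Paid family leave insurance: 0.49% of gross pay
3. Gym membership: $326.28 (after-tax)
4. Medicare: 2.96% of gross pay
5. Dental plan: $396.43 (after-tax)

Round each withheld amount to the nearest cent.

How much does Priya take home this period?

$4086.05

Paid family leave insurance: $5195.85 × 0.0049 = $25.46
Social Security (OASDI): $5195.85 × 0.04 = $207.83
Medicare: $5195.85 × 0.0296 = $153.80
Gym membership: $326.28
Dental plan: $396.43
Total deductions = $25.46 + $207.83 + $153.80 + $326.28 + $396.43 = $1109.80
Net pay = $5195.85 − $1109.80 = $4086.05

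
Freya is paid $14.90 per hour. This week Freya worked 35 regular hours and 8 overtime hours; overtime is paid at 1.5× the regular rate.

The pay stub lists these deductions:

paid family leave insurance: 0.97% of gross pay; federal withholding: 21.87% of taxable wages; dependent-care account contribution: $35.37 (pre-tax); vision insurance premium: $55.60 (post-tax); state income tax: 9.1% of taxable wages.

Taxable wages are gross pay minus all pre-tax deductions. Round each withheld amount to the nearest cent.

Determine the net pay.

Regular pay: 35 × $14.90 = $521.50
Overtime pay: 8 × $14.90 × 1.5 = $178.80
Gross pay = $521.50 + $178.80 = $700.30
Dependent-care account contribution: $35.37
Taxable wages = $700.30 − $35.37 = $664.93
Federal withholding: $664.93 × 0.2187 = $145.42
State income tax: $664.93 × 0.091 = $60.51
Paid family leave insurance: $700.30 × 0.0097 = $6.79
Vision insurance premium: $55.60
Total deductions = $35.37 + $145.42 + $60.51 + $6.79 + $55.60 = $303.69
Net pay = $700.30 − $303.69 = $396.61

$396.61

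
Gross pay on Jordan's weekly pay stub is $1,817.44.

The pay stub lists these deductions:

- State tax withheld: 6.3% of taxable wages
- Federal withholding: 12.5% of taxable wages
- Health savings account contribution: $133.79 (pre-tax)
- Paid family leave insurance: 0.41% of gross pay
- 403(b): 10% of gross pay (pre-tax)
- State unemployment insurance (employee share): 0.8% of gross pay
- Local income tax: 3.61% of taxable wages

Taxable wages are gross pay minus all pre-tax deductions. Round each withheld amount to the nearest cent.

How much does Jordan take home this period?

$1,143.34

403(b): $1,817.44 × 0.1 = $181.74
Health savings account contribution: $133.79
Pre-tax total = $181.74 + $133.79 = $315.53
Taxable wages = $1,817.44 − $315.53 = $1,501.91
Federal withholding: $1,501.91 × 0.125 = $187.74
State tax withheld: $1,501.91 × 0.063 = $94.62
Local income tax: $1,501.91 × 0.0361 = $54.22
State unemployment insurance (employee share): $1,817.44 × 0.008 = $14.54
Paid family leave insurance: $1,817.44 × 0.0041 = $7.45
Total deductions = $181.74 + $133.79 + $187.74 + $94.62 + $54.22 + $14.54 + $7.45 = $674.10
Net pay = $1,817.44 − $674.10 = $1,143.34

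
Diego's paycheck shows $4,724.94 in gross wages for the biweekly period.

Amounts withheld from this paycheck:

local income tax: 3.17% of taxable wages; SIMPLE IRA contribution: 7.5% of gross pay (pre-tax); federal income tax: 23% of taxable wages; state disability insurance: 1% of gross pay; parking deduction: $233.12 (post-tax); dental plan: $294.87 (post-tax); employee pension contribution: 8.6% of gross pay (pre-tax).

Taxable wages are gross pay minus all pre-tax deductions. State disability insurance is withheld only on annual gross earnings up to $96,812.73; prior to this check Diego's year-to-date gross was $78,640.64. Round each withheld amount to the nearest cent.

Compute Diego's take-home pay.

SIMPLE IRA contribution: $4,724.94 × 0.075 = $354.37
Employee pension contribution: $4,724.94 × 0.086 = $406.34
Pre-tax total = $354.37 + $406.34 = $760.71
Taxable wages = $4,724.94 − $760.71 = $3,964.23
Local income tax: $3,964.23 × 0.0317 = $125.67
Federal income tax: $3,964.23 × 0.23 = $911.77
State disability insurance: cap not yet reached, full $4,724.94 is subject → $4,724.94 × 0.01 = $47.25
Parking deduction: $233.12
Dental plan: $294.87
Total deductions = $354.37 + $406.34 + $125.67 + $911.77 + $47.25 + $233.12 + $294.87 = $2,373.39
Net pay = $4,724.94 − $2,373.39 = $2,351.55

$2,351.55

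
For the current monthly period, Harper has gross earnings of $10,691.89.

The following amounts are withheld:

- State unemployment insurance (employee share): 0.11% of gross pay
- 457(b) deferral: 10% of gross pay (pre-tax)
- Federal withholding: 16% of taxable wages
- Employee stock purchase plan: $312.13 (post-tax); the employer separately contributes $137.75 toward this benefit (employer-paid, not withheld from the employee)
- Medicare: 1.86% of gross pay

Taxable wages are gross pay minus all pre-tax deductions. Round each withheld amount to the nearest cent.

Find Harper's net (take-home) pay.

$7,560.31

457(b) deferral: $10,691.89 × 0.1 = $1,069.19
Taxable wages = $10,691.89 − $1,069.19 = $9,622.70
Federal withholding: $9,622.70 × 0.16 = $1,539.63
Medicare: $10,691.89 × 0.0186 = $198.87
State unemployment insurance (employee share): $10,691.89 × 0.0011 = $11.76
Employee stock purchase plan: $312.13
(Employer's $137.75 toward employee stock purchase plan is not withheld from the employee.)
Total deductions = $1,069.19 + $1,539.63 + $198.87 + $11.76 + $312.13 = $3,131.58
Net pay = $10,691.89 − $3,131.58 = $7,560.31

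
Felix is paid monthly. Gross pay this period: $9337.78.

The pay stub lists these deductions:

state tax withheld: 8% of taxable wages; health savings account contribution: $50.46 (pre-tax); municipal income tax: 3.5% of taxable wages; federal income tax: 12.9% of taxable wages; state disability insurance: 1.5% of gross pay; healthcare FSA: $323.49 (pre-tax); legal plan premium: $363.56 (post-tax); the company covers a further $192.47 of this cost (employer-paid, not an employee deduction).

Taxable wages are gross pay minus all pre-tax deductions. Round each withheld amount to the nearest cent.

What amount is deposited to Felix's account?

Healthcare FSA: $323.49
Health savings account contribution: $50.46
Pre-tax total = $323.49 + $50.46 = $373.95
Taxable wages = $9337.78 − $373.95 = $8963.83
State tax withheld: $8963.83 × 0.08 = $717.11
Municipal income tax: $8963.83 × 0.035 = $313.73
Federal income tax: $8963.83 × 0.129 = $1156.33
State disability insurance: $9337.78 × 0.015 = $140.07
Legal plan premium: $363.56
(Employer's $192.47 toward legal plan premium is not withheld from the employee.)
Total deductions = $323.49 + $50.46 + $717.11 + $313.73 + $1156.33 + $140.07 + $363.56 = $3064.75
Net pay = $9337.78 − $3064.75 = $6273.03

$6273.03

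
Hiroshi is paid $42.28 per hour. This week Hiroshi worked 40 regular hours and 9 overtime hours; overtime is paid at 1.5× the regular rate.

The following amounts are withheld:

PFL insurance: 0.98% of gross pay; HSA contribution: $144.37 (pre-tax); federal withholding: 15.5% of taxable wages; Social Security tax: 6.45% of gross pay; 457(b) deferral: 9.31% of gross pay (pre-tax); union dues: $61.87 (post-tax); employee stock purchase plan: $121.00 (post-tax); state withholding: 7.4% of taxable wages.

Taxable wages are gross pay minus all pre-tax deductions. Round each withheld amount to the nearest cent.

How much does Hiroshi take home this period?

$1119.37

Regular pay: 40 × $42.28 = $1691.20
Overtime pay: 9 × $42.28 × 1.5 = $570.78
Gross pay = $1691.20 + $570.78 = $2261.98
457(b) deferral: $2261.98 × 0.0931 = $210.59
HSA contribution: $144.37
Pre-tax total = $210.59 + $144.37 = $354.96
Taxable wages = $2261.98 − $354.96 = $1907.02
State withholding: $1907.02 × 0.074 = $141.12
Federal withholding: $1907.02 × 0.155 = $295.59
PFL insurance: $2261.98 × 0.0098 = $22.17
Social Security tax: $2261.98 × 0.0645 = $145.90
Union dues: $61.87
Employee stock purchase plan: $121.00
Total deductions = $210.59 + $144.37 + $141.12 + $295.59 + $22.17 + $145.90 + $61.87 + $121.00 = $1142.61
Net pay = $2261.98 − $1142.61 = $1119.37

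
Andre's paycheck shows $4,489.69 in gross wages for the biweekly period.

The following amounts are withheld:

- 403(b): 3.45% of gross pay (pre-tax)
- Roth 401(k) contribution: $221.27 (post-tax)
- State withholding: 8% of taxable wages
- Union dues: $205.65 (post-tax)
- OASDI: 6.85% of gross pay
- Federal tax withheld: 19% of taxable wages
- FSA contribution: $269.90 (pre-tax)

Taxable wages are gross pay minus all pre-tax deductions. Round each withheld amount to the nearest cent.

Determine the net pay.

403(b): $4,489.69 × 0.0345 = $154.89
FSA contribution: $269.90
Pre-tax total = $154.89 + $269.90 = $424.79
Taxable wages = $4,489.69 − $424.79 = $4,064.90
Federal tax withheld: $4,064.90 × 0.19 = $772.33
State withholding: $4,064.90 × 0.08 = $325.19
OASDI: $4,489.69 × 0.0685 = $307.54
Union dues: $205.65
Roth 401(k) contribution: $221.27
Total deductions = $154.89 + $269.90 + $772.33 + $325.19 + $307.54 + $205.65 + $221.27 = $2,256.77
Net pay = $4,489.69 − $2,256.77 = $2,232.92

$2,232.92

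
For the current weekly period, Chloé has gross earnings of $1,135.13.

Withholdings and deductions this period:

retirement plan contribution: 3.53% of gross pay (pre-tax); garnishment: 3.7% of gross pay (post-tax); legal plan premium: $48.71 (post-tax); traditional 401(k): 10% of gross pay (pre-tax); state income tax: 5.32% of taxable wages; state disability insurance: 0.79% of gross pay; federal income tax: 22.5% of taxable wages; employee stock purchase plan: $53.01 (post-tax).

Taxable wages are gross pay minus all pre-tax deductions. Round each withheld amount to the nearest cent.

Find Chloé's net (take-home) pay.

Traditional 401(k): $1,135.13 × 0.1 = $113.51
Retirement plan contribution: $1,135.13 × 0.0353 = $40.07
Pre-tax total = $113.51 + $40.07 = $153.58
Taxable wages = $1,135.13 − $153.58 = $981.55
Federal income tax: $981.55 × 0.225 = $220.85
State income tax: $981.55 × 0.0532 = $52.22
State disability insurance: $1,135.13 × 0.0079 = $8.97
Employee stock purchase plan: $53.01
Legal plan premium: $48.71
Garnishment: $1,135.13 × 0.037 = $42.00
Total deductions = $113.51 + $40.07 + $220.85 + $52.22 + $8.97 + $53.01 + $48.71 + $42.00 = $579.34
Net pay = $1,135.13 − $579.34 = $555.79

$555.79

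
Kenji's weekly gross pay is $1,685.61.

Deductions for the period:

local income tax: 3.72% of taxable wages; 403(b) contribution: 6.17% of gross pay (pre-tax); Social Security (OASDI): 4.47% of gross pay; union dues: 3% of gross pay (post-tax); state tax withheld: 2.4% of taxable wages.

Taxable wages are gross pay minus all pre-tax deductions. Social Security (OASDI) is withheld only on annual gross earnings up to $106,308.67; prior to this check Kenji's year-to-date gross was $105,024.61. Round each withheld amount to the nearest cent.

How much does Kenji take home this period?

403(b) contribution: $1,685.61 × 0.0617 = $104.00
Taxable wages = $1,685.61 − $104.00 = $1,581.61
Local income tax: $1,581.61 × 0.0372 = $58.84
State tax withheld: $1,581.61 × 0.024 = $37.96
Social Security (OASDI): only $106,308.67 − $105,024.61 = $1,284.06 of this check is subject → $1,284.06 × 0.0447 = $57.40
Union dues: $1,685.61 × 0.03 = $50.57
Total deductions = $104.00 + $58.84 + $37.96 + $57.40 + $50.57 = $308.77
Net pay = $1,685.61 − $308.77 = $1,376.84

$1,376.84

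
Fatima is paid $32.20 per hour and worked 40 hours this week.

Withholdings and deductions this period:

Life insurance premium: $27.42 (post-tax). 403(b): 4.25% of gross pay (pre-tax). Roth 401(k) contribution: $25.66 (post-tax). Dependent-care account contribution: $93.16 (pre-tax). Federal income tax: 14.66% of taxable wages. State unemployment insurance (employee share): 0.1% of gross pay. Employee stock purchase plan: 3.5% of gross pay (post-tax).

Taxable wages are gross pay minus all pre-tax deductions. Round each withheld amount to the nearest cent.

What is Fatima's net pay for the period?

$873.51

Gross pay: 40 × $32.20 = $1288.00
403(b): $1288.00 × 0.0425 = $54.74
Dependent-care account contribution: $93.16
Pre-tax total = $54.74 + $93.16 = $147.90
Taxable wages = $1288.00 − $147.90 = $1140.10
Federal income tax: $1140.10 × 0.1466 = $167.14
State unemployment insurance (employee share): $1288.00 × 0.001 = $1.29
Employee stock purchase plan: $1288.00 × 0.035 = $45.08
Roth 401(k) contribution: $25.66
Life insurance premium: $27.42
Total deductions = $54.74 + $93.16 + $167.14 + $1.29 + $45.08 + $25.66 + $27.42 = $414.49
Net pay = $1288.00 − $414.49 = $873.51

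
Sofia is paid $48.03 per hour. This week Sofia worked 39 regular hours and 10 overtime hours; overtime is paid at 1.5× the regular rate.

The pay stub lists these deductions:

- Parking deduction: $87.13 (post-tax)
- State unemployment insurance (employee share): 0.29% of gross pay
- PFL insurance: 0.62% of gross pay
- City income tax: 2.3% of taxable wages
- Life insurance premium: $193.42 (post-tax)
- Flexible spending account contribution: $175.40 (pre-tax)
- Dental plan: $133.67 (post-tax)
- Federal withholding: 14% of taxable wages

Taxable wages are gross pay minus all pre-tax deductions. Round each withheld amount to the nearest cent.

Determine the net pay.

$1586.23

Regular pay: 39 × $48.03 = $1873.17
Overtime pay: 10 × $48.03 × 1.5 = $720.45
Gross pay = $1873.17 + $720.45 = $2593.62
Flexible spending account contribution: $175.40
Taxable wages = $2593.62 − $175.40 = $2418.22
City income tax: $2418.22 × 0.023 = $55.62
Federal withholding: $2418.22 × 0.14 = $338.55
PFL insurance: $2593.62 × 0.0062 = $16.08
State unemployment insurance (employee share): $2593.62 × 0.0029 = $7.52
Dental plan: $133.67
Parking deduction: $87.13
Life insurance premium: $193.42
Total deductions = $175.40 + $55.62 + $338.55 + $16.08 + $7.52 + $133.67 + $87.13 + $193.42 = $1007.39
Net pay = $2593.62 − $1007.39 = $1586.23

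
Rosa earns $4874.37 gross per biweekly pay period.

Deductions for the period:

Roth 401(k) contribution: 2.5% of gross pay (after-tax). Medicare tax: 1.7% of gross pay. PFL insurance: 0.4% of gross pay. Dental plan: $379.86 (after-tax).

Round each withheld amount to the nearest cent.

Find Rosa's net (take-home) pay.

Medicare tax: $4874.37 × 0.017 = $82.86
PFL insurance: $4874.37 × 0.004 = $19.50
Roth 401(k) contribution: $4874.37 × 0.025 = $121.86
Dental plan: $379.86
Total deductions = $82.86 + $19.50 + $121.86 + $379.86 = $604.08
Net pay = $4874.37 − $604.08 = $4270.29

$4270.29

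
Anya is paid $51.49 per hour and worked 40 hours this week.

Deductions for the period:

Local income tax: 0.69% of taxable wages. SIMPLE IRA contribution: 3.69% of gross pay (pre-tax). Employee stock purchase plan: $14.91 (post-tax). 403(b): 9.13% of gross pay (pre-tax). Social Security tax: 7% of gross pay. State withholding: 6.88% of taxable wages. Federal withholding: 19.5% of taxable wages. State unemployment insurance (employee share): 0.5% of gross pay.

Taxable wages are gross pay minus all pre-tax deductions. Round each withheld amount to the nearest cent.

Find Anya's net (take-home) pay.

Gross pay: 40 × $51.49 = $2,059.60
403(b): $2,059.60 × 0.0913 = $188.04
SIMPLE IRA contribution: $2,059.60 × 0.0369 = $76.00
Pre-tax total = $188.04 + $76.00 = $264.04
Taxable wages = $2,059.60 − $264.04 = $1,795.56
Federal withholding: $1,795.56 × 0.195 = $350.13
Local income tax: $1,795.56 × 0.0069 = $12.39
State withholding: $1,795.56 × 0.0688 = $123.53
Social Security tax: $2,059.60 × 0.07 = $144.17
State unemployment insurance (employee share): $2,059.60 × 0.005 = $10.30
Employee stock purchase plan: $14.91
Total deductions = $188.04 + $76.00 + $350.13 + $12.39 + $123.53 + $144.17 + $10.30 + $14.91 = $919.47
Net pay = $2,059.60 − $919.47 = $1,140.13

$1,140.13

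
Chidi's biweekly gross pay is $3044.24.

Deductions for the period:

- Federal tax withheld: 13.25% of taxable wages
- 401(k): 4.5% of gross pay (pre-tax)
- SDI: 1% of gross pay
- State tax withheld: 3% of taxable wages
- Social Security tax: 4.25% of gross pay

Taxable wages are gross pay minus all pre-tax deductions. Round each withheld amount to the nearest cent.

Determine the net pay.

$2275.00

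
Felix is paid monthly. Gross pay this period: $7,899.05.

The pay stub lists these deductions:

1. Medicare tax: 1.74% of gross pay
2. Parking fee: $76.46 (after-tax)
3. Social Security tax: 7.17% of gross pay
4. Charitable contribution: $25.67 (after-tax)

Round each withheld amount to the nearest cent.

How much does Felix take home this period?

Social Security tax: $7,899.05 × 0.0717 = $566.36
Medicare tax: $7,899.05 × 0.0174 = $137.44
Charitable contribution: $25.67
Parking fee: $76.46
Total deductions = $566.36 + $137.44 + $25.67 + $76.46 = $805.93
Net pay = $7,899.05 − $805.93 = $7,093.12

$7,093.12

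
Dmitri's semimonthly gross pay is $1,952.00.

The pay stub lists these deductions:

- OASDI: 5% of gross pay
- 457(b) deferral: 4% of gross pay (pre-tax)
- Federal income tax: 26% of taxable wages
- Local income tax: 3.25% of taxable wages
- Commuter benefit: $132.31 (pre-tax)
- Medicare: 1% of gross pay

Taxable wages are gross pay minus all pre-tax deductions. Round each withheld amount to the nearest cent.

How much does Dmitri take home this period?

457(b) deferral: $1,952.00 × 0.04 = $78.08
Commuter benefit: $132.31
Pre-tax total = $78.08 + $132.31 = $210.39
Taxable wages = $1,952.00 − $210.39 = $1,741.61
Local income tax: $1,741.61 × 0.0325 = $56.60
Federal income tax: $1,741.61 × 0.26 = $452.82
Medicare: $1,952.00 × 0.01 = $19.52
OASDI: $1,952.00 × 0.05 = $97.60
Total deductions = $78.08 + $132.31 + $56.60 + $452.82 + $19.52 + $97.60 = $836.93
Net pay = $1,952.00 − $836.93 = $1,115.07

$1,115.07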